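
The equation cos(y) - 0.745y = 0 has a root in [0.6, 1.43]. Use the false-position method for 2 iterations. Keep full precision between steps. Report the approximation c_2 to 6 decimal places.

0.865509

f(0.600000) = 0.378336, f(1.430000) = -0.925018
step 1: c = 0.840931, f(c) = 0.040275 > 0 → new bracket [0.840931, 1.430000]
step 2: c = 0.865509, f(c) = 0.003448 > 0 → new bracket [0.865509, 1.430000]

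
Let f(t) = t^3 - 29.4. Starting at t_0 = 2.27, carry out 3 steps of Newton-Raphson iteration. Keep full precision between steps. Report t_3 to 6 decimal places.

3.086678

f'(t) = 3t^2
t_0 = 2.270000: f = -17.702917, f' = 15.458700 → t_1 = 2.270000 - (-17.702917)/(15.458700) = 3.415175
t_1 = 3.415175: f = 10.432622, f' = 34.990261 → t_2 = 3.415175 - (10.432622)/(34.990261) = 3.117017
t_2 = 3.117017: f = 0.884302, f' = 29.147388 → t_3 = 3.117017 - (0.884302)/(29.147388) = 3.086678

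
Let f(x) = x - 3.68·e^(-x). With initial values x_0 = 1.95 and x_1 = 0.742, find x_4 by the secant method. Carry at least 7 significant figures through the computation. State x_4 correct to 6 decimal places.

1.156822

f(x_0) = 1.426431, f(x_1) = -1.010271
x_2 = 0.742000 - (-1.010271)·(0.742000 - 1.950000)/(-1.010271 - (1.426431)) = 1.242844; f(x_2) = 0.180934
x_3 = 1.242844 - (0.180934)·(1.242844 - 0.742000)/(0.180934 - (-1.010271)) = 1.166770; f(x_3) = 0.020924
x_4 = 1.166770 - (0.020924)·(1.166770 - 1.242844)/(0.020924 - (0.180934)) = 1.156822; f(x_4) = -0.000480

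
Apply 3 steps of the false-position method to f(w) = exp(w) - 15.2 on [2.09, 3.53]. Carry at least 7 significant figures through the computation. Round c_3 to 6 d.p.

f(2.090000) = -7.115085, f(3.530000) = 18.923968
step 1: c = 2.483475, f(c) = -3.217165 < 0 → new bracket [2.483475, 3.530000]
step 2: c = 2.635538, f(c) = -1.249184 < 0 → new bracket [2.635538, 3.530000]
step 3: c = 2.690926, f(c) = -0.454678 < 0 → new bracket [2.690926, 3.530000]

2.690926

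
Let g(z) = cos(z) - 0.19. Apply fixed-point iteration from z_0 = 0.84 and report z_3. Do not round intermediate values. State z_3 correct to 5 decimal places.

0.57602

z_1 = g(0.840000) = 0.477463
z_2 = g(0.477463) = 0.698164
z_3 = g(0.698164) = 0.576024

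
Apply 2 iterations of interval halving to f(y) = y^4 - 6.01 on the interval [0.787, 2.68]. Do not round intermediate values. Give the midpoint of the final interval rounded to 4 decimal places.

f(0.787000) = -5.626382, f(2.680000) = 45.576870 (opposite signs)
step 1: m = 1.733500, f(m) = 3.020159 > 0 → root in [0.787000, 1.733500]
step 2: m = 1.260250, f(m) = -3.487525 < 0 → root in [1.260250, 1.733500]
Midpoint of [1.260250, 1.733500] = 1.496875

1.4969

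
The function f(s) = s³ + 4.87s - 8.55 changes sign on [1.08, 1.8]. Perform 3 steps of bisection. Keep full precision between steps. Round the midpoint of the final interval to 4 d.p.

f(1.080000) = -2.030688, f(1.800000) = 6.048000 (opposite signs)
step 1: m = 1.440000, f(m) = 1.448784 > 0 → root in [1.080000, 1.440000]
step 2: m = 1.260000, f(m) = -0.413424 < 0 → root in [1.260000, 1.440000]
step 3: m = 1.350000, f(m) = 0.484875 > 0 → root in [1.260000, 1.350000]
Midpoint of [1.260000, 1.350000] = 1.305000

1.3050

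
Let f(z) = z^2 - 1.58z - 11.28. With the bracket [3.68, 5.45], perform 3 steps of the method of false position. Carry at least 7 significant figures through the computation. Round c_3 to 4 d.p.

4.2382

False-position update: c = (a·f(b) − b·f(a))/(f(b) − f(a)); replace the endpoint whose sign matches f(c).
f(3.680000) = -3.552000, f(5.450000) = 9.811500
step 1: c = 4.150464, f(c) = -0.611385 < 0 → new bracket [4.150464, 5.450000]
step 2: c = 4.226692, f(c) = -0.093250 < 0 → new bracket [4.226692, 5.450000]
step 3: c = 4.238209, f(c) = -0.013956 < 0 → new bracket [4.238209, 5.450000]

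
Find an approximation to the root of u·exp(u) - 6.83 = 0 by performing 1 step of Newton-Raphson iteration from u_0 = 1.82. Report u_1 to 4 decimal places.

1.5670

Newton update: u ← u − f(u)/f'(u).
f'(u) = (u + 1)·exp(u)
u_0 = 1.820000: f = 4.402782, f' = 17.404641 → u_1 = 1.820000 - (4.402782)/(17.404641) = 1.567034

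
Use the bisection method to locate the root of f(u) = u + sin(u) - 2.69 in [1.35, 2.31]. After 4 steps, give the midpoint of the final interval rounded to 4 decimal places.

f(1.350000) = -0.364277, f(2.310000) = 0.359005 (opposite signs)
step 1: m = 1.830000, f(m) = 0.106594 > 0 → root in [1.350000, 1.830000]
step 2: m = 1.590000, f(m) = -0.100184 < 0 → root in [1.590000, 1.830000]
step 3: m = 1.710000, f(m) = 0.010327 > 0 → root in [1.590000, 1.710000]
step 4: m = 1.650000, f(m) = -0.043135 < 0 → root in [1.650000, 1.710000]
Midpoint of [1.650000, 1.710000] = 1.680000

1.6800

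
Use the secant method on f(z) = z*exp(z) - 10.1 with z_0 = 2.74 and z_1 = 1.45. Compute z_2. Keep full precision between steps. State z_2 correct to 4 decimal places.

f(z_0) = 32.334339, f(z_1) = -3.918484
z_2 = 1.450000 - (-3.918484)·(1.450000 - 2.740000)/(-3.918484 - (32.334339)) = 1.589433; f(z_2) = -2.310236

1.5894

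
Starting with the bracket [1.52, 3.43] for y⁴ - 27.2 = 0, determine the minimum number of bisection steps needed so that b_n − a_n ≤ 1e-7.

25

Initial width b − a = 3.43 − 1.52 = 1.910000.
After n steps the width is (b−a)/2^n; need (b−a)/2^n ≤ 1e-7.
So n ≥ log₂(1.910000/1e-7) = log₂(19100000.0000) ≈ 24.1871.
Hence n = 25.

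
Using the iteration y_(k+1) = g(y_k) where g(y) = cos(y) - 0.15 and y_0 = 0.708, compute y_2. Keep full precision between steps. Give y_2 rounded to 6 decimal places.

0.669840

y_1 = g(0.708000) = 0.609664
y_2 = g(0.609664) = 0.669840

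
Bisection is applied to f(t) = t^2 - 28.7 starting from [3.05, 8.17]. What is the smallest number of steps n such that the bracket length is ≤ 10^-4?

Initial width b − a = 8.17 − 3.05 = 5.120000.
After n steps the width is (b−a)/2^n; need (b−a)/2^n ≤ 10^-4.
So n ≥ log₂(5.120000/10^-4) = log₂(51200.0000) ≈ 15.6439.
Hence n = 16.

16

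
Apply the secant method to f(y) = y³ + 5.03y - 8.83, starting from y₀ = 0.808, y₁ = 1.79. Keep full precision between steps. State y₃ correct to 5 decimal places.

1.29338

f(y_0) = -4.238246, f(y_1) = 5.909039
y_2 = 1.790000 - (5.909039)·(1.790000 - 0.808000)/(5.909039 - (-4.238246)) = 1.218155; f(y_2) = -0.895060
y_3 = 1.218155 - (-0.895060)·(1.218155 - 1.790000)/(-0.895060 - (5.909039)) = 1.293379; f(y_3) = -0.160697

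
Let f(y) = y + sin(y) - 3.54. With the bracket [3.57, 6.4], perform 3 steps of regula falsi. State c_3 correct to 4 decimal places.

4.3115

f(3.570000) = -0.385423, f(6.400000) = 2.976549
step 1: c = 3.894436, f(c) = -0.329280 < 0 → new bracket [3.894436, 6.400000]
step 2: c = 4.144005, f(c) = -0.238767 < 0 → new bracket [4.144005, 6.400000]
step 3: c = 4.311534, f(c) = -0.149194 < 0 → new bracket [4.311534, 6.400000]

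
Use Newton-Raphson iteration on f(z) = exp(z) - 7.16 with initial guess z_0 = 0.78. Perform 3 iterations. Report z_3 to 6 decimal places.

f'(z) = exp(z)
z_0 = 0.780000: f = -4.978528, f' = 2.181472 → z_1 = 0.780000 - (-4.978528)/(2.181472) = 3.062187
z_1 = 3.062187: f = 14.214252, f' = 21.374252 → z_2 = 3.062187 - (14.214252)/(21.374252) = 2.397170
z_2 = 2.397170: f = 3.832020, f' = 10.992020 → z_3 = 2.397170 - (3.832020)/(10.992020) = 2.048551

2.048551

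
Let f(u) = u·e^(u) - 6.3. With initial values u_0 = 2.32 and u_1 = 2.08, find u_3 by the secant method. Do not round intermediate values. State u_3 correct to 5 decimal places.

Secant update: u_(k+1) = u_k − f(u_k)·(u_k − u_(k-1))/(f(u_k) − f(u_(k-1))).
f(u_0) = 17.307564, f(u_1) = 10.349295
u_2 = 2.080000 - (10.349295)·(2.080000 - 2.320000)/(10.349295 - (17.307564)) = 1.723039; f(u_2) = 3.351647
u_3 = 1.723039 - (3.351647)·(1.723039 - 2.080000)/(3.351647 - (10.349295)) = 1.552066; f(u_3) = 1.027639

1.55207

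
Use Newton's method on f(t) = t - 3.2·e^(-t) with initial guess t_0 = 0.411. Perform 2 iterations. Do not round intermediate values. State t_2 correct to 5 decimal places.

1.07914

f'(t) = 1 + 3.2·e^(-t)
t_0 = 0.411000: f = -1.710558, f' = 3.121558 → t_1 = 0.411000 - (-1.710558)/(3.121558) = 0.958982
t_1 = 0.958982: f = -0.267523, f' = 2.226505 → t_2 = 0.958982 - (-0.267523)/(2.226505) = 1.079136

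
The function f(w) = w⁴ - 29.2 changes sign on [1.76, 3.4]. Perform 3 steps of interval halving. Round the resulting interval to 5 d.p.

f(1.760000) = -19.604874, f(3.400000) = 104.433600 (opposite signs)
step 1: m = 2.580000, f(m) = 15.107661 > 0 → root in [1.760000, 2.580000]
step 2: m = 2.170000, f(m) = -7.026261 < 0 → root in [2.170000, 2.580000]
step 3: m = 2.375000, f(m) = 2.616650 > 0 → root in [2.170000, 2.375000]

[2.17000, 2.37500]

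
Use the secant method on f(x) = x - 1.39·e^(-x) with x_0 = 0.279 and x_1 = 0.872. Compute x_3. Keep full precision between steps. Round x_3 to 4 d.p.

0.6937

f(x_0) = -0.772590, f(x_1) = 0.290821
x_2 = 0.872000 - (0.290821)·(0.872000 - 0.279000)/(0.290821 - (-0.772590)) = 0.709827; f(x_2) = 0.026323
x_3 = 0.709827 - (0.026323)·(0.709827 - 0.872000)/(0.026323 - (0.290821)) = 0.693687; f(x_3) = -0.000938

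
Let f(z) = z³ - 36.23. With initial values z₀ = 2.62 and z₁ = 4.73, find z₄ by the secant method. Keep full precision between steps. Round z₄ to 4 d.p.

3.3159

Secant update: z_(k+1) = z_k − f(z_k)·(z_k − z_(k-1))/(f(z_k) − f(z_(k-1))).
f(z_0) = -18.245272, f(z_1) = 69.593817
z_2 = 4.730000 - (69.593817)·(4.730000 - 2.620000)/(69.593817 - (-18.245272)) = 3.058273; f(z_2) = -7.625862
z_3 = 3.058273 - (-7.625862)·(3.058273 - 4.730000)/(-7.625862 - (69.593817)) = 3.223365; f(z_3) = -2.738963
z_4 = 3.223365 - (-2.738963)·(3.223365 - 3.058273)/(-2.738963 - (-7.625862)) = 3.315895; f(z_4) = 0.228781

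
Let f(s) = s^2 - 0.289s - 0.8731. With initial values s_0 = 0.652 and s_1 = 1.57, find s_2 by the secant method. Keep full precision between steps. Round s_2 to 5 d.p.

f(s_0) = -0.636424, f(s_1) = 1.138070
s_2 = 1.570000 - (1.138070)·(1.570000 - 0.652000)/(1.138070 - (-0.636424)) = 0.981242; f(s_2) = -0.193844

0.98124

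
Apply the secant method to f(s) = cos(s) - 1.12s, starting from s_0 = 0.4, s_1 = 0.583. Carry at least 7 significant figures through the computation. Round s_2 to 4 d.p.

f(s_0) = 0.473061, f(s_1) = 0.181855
s_2 = 0.583000 - (0.181855)·(0.583000 - 0.400000)/(0.181855 - (0.473061)) = 0.697281; f(s_2) = -0.014364

0.6973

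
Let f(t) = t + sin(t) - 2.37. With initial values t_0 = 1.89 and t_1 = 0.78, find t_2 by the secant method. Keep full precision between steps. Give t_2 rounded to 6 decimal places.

f(t_0) = 0.469486, f(t_1) = -0.886721
t_2 = 0.780000 - (-0.886721)·(0.780000 - 1.890000)/(-0.886721 - (0.469486)) = 1.505745; f(t_2) = 0.133630

1.505745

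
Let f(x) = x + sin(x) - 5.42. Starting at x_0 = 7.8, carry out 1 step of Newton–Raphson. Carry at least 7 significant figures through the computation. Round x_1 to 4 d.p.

4.5944

f'(x) = 1 + cos(x)
x_0 = 7.800000: f = 3.378543, f' = 1.053955 → x_1 = 7.800000 - (3.378543)/(1.053955) = 4.594415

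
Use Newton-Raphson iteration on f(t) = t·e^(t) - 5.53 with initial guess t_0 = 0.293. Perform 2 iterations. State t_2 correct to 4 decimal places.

Newton update: t ← t − f(t)/f'(t).
f'(t) = (t + 1)·e^(t)
t_0 = 0.293000: f = -5.137250, f' = 1.733193 → t_1 = 0.293000 - (-5.137250)/(1.733193) = 3.257039
t_1 = 3.257039: f = 79.063507, f' = 110.566026 → t_2 = 3.257039 - (79.063507)/(110.566026) = 2.541959

2.5420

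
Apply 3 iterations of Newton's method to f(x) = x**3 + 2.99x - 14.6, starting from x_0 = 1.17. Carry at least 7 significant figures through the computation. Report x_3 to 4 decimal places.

2.0426

Newton update: x ← x − f(x)/f'(x).
f'(x) = 3x**2 + 2.99
x_0 = 1.170000: f = -9.500087, f' = 7.096700 → x_1 = 1.170000 - (-9.500087)/(7.096700) = 2.508663
x_1 = 2.508663: f = 8.688889, f' = 21.870164 → x_2 = 2.508663 - (8.688889)/(21.870164) = 2.111368
x_2 = 2.111368: f = 1.125212, f' = 16.363630 → x_3 = 2.111368 - (1.125212)/(16.363630) = 2.042605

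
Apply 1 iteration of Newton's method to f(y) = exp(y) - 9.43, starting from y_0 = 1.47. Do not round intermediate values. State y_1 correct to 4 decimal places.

2.6382

f'(y) = exp(y)
y_0 = 1.470000: f = -5.080765, f' = 4.349235 → y_1 = 1.470000 - (-5.080765)/(4.349235) = 2.638197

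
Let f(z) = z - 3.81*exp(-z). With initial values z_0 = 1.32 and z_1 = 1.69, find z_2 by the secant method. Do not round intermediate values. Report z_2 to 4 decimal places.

f(z_0) = 0.302214, f(z_1) = 0.986981
z_2 = 1.690000 - (0.986981)·(1.690000 - 1.320000)/(0.986981 - (0.302214)) = 1.156704; f(z_2) = -0.041621

1.1567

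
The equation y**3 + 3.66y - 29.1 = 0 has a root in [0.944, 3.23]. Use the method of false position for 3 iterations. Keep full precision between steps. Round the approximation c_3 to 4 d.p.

False-position update: c = (a·f(b) − b·f(a))/(f(b) − f(a)); replace the endpoint whose sign matches f(c).
f(0.944000) = -24.803728, f(3.230000) = 16.420067
step 1: c = 2.319451, f(c) = -8.132498 < 0 → new bracket [2.319451, 3.230000]
step 2: c = 2.621051, f(c) = -1.500584 < 0 → new bracket [2.621051, 3.230000]
step 3: c = 2.672041, f(c) = -0.242486 < 0 → new bracket [2.672041, 3.230000]

2.6720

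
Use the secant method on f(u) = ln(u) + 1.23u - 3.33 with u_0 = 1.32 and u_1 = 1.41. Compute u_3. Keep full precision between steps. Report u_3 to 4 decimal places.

f(u_0) = -1.428768, f(u_1) = -1.252110
u_2 = 1.410000 - (-1.252110)·(1.410000 - 1.320000)/(-1.252110 - (-1.428768)) = 2.047899; f(u_2) = -0.094270
u_3 = 2.047899 - (-0.094270)·(2.047899 - 1.410000)/(-0.094270 - (-1.252110)) = 2.099836; f(u_3) = -0.005343

2.0998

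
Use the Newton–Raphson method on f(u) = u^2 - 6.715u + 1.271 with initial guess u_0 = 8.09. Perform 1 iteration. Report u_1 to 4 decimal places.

6.7805

f'(u) = 2u - 6.715
u_0 = 8.090000: f = 12.394750, f' = 9.465000 → u_1 = 8.090000 - (12.394750)/(9.465000) = 6.780465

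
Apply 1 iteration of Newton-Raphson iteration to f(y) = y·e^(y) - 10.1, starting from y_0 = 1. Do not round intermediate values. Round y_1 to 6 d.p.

f'(y) = (y + 1)·e^(y)
y_0 = 1.000000: f = -7.381718, f' = 5.436564 → y_1 = 1.000000 - (-7.381718)/(5.436564) = 2.357791

2.357791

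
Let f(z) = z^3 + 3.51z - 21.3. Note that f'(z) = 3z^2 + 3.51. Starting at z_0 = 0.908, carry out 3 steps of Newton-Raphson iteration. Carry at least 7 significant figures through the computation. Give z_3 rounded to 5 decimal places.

2.41306

Newton update: z ← z − f(z)/f'(z).
z_0 = 0.908000: f = -17.364307, f' = 5.983392 → z_1 = 0.908000 - (-17.364307)/(5.983392) = 3.810084
z_1 = 3.810084: f = 47.383398, f' = 47.060222 → z_2 = 3.810084 - (47.383398)/(47.060222) = 2.803217
z_2 = 2.803217: f = 10.567037, f' = 27.084073 → z_3 = 2.803217 - (10.567037)/(27.084073) = 2.413060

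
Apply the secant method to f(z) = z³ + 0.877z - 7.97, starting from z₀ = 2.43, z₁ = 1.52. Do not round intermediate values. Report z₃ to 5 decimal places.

1.86792

Secant update: z_(k+1) = z_k − f(z_k)·(z_k − z_(k-1))/(f(z_k) − f(z_(k-1))).
f(z_0) = 8.510017, f(z_1) = -3.125152
z_2 = 1.520000 - (-3.125152)·(1.520000 - 2.430000)/(-3.125152 - (8.510017)) = 1.764422; f(z_2) = -0.929632
z_3 = 1.764422 - (-0.929632)·(1.764422 - 1.520000)/(-0.929632 - (-3.125152)) = 1.867915; f(z_3) = 0.185520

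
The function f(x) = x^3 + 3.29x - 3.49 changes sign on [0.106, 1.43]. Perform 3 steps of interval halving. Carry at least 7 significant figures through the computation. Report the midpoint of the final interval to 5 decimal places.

f(0.106000) = -3.140069, f(1.430000) = 4.138907 (opposite signs)
step 1: m = 0.768000, f(m) = -0.510295 < 0 → root in [0.768000, 1.430000]
step 2: m = 1.099000, f(m) = 1.453083 > 0 → root in [0.768000, 1.099000]
step 3: m = 0.933500, f(m) = 0.394688 > 0 → root in [0.768000, 0.933500]
Midpoint of [0.768000, 0.933500] = 0.850750

0.85075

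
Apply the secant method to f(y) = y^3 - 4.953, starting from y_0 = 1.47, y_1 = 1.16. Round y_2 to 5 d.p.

f(y_0) = -1.776477, f(y_1) = -3.392104
y_2 = 1.160000 - (-3.392104)·(1.160000 - 1.470000)/(-3.392104 - (-1.776477)) = 1.810863; f(y_2) = 0.985229

1.81086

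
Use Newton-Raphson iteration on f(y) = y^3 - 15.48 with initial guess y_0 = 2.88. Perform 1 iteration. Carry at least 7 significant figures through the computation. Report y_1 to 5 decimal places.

Newton update: y ← y − f(y)/f'(y).
f'(y) = 3y^2
y_0 = 2.880000: f = 8.407872, f' = 24.883200 → y_1 = 2.880000 - (8.407872)/(24.883200) = 2.542106

2.54211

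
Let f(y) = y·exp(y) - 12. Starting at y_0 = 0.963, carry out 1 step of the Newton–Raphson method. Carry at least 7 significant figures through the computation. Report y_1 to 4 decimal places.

Newton update: y ← y − f(y)/f'(y).
f'(y) = (y + 1)·exp(y)
y_0 = 0.963000: f = -9.477380, f' = 5.142164 → y_1 = 0.963000 - (-9.477380)/(5.142164) = 2.806072

2.8061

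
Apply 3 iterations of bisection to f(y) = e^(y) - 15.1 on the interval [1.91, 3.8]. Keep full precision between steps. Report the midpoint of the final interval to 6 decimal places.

f(1.910000) = -8.346911, f(3.800000) = 29.601184 (opposite signs)
step 1: m = 2.855000, f(m) = 2.274437 > 0 → root in [1.910000, 2.855000]
step 2: m = 2.382500, f(m) = -4.268051 < 0 → root in [2.382500, 2.855000]
step 3: m = 2.618750, f(m) = -1.381435 < 0 → root in [2.618750, 2.855000]
Midpoint of [2.618750, 2.855000] = 2.736875

2.736875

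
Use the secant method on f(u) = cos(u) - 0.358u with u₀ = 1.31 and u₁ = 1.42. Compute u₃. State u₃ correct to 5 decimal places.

Secant update: u_(k+1) = u_k − f(u_k)·(u_k − u_(k-1))/(f(u_k) − f(u_(k-1))).
f(u_0) = -0.211130, f(u_1) = -0.358135
u_2 = 1.420000 - (-0.358135)·(1.420000 - 1.310000)/(-0.358135 - (-0.211130)) = 1.152016; f(u_2) = -0.005776
u_3 = 1.152016 - (-0.005776)·(1.152016 - 1.420000)/(-0.005776 - (-0.358135)) = 1.147624; f(u_3) = -0.000194

1.14762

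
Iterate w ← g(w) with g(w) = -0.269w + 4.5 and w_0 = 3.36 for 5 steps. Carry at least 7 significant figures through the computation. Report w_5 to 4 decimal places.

3.5464

w_1 = g(3.360000) = 3.596160
w_2 = g(3.596160) = 3.532633
w_3 = g(3.532633) = 3.549722
w_4 = g(3.549722) = 3.545125
w_5 = g(3.545125) = 3.546361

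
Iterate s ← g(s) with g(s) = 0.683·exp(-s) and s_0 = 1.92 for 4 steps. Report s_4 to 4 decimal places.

s_1 = g(1.920000) = 0.100133
s_2 = g(0.100133) = 0.617922
s_3 = g(0.617922) = 0.368180
s_4 = g(0.368180) = 0.472631

0.4726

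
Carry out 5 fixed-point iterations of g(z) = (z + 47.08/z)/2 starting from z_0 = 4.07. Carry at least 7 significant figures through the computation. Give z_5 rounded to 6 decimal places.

6.861487

z_1 = g(4.070000) = 7.818784
z_2 = g(7.818784) = 6.920090
z_3 = g(6.920090) = 6.861735
z_4 = g(6.861735) = 6.861487
z_5 = g(6.861487) = 6.861487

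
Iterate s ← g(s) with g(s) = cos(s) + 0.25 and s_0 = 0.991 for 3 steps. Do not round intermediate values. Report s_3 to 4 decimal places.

s_1 = g(0.991000) = 0.797854
s_2 = g(0.797854) = 0.948245
s_3 = g(0.948245) = 0.833110

0.8331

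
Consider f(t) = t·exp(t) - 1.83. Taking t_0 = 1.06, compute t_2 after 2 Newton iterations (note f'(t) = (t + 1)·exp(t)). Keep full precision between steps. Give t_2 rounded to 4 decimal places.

0.8135

t_0 = 1.060000: f = 1.229553, f' = 5.945924 → t_1 = 1.060000 - (1.229553)/(5.945924) = 0.853211
t_1 = 0.853211: f = 0.172631, f' = 4.349802 → t_2 = 0.853211 - (0.172631)/(4.349802) = 0.813524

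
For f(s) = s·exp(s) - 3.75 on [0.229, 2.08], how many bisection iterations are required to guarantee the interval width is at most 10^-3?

Initial width b − a = 2.08 − 0.229 = 1.851000.
After n steps the width is (b−a)/2^n; need (b−a)/2^n ≤ 10^-3.
So n ≥ log₂(1.851000/10^-3) = log₂(1851.0000) ≈ 10.8541.
Hence n = 11.

11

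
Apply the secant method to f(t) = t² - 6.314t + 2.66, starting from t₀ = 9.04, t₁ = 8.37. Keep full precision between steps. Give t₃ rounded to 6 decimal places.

6.069149

f(t_0) = 27.303040, f(t_1) = 19.868720
t_2 = 8.370000 - (19.868720)·(8.370000 - 9.040000)/(19.868720 - (27.303040)) = 6.579380; f(t_2) = 4.406036
t_3 = 6.579380 - (4.406036)·(6.579380 - 8.370000)/(4.406036 - (19.868720)) = 6.069149; f(t_3) = 1.173965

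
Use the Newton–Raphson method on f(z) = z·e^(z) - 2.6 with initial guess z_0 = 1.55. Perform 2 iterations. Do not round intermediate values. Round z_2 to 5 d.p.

0.99997

f'(z) = (z + 1)·e^(z)
z_0 = 1.550000: f = 4.702779, f' = 12.014249 → z_1 = 1.550000 - (4.702779)/(12.014249) = 1.158567
z_1 = 1.158567: f = 1.090456, f' = 6.875820 → z_2 = 1.158567 - (1.090456)/(6.875820) = 0.999974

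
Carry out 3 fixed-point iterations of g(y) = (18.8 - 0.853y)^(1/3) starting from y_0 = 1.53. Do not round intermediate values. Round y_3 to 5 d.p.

y_1 = g(1.530000) = 2.595995
y_2 = g(2.595995) = 2.550217
y_3 = g(2.550217) = 2.552217

2.55222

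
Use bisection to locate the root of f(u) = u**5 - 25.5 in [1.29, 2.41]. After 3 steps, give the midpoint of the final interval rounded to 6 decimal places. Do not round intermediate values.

f(1.290000) = -21.927695, f(2.410000) = 55.799002 (opposite signs)
step 1: m = 1.850000, f(m) = -3.830013 < 0 → root in [1.850000, 2.410000]
step 2: m = 2.130000, f(m) = 18.342773 > 0 → root in [1.850000, 2.130000]
step 3: m = 1.990000, f(m) = 5.707960 > 0 → root in [1.850000, 1.990000]
Midpoint of [1.850000, 1.990000] = 1.920000

1.920000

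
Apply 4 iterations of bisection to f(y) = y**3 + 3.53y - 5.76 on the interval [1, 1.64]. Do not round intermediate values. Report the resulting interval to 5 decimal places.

[1.16000, 1.20000]

f(1.000000) = -1.230000, f(1.640000) = 4.440144 (opposite signs)
step 1: m = 1.320000, f(m) = 1.199568 > 0 → root in [1.000000, 1.320000]
step 2: m = 1.160000, f(m) = -0.104304 < 0 → root in [1.160000, 1.320000]
step 3: m = 1.240000, f(m) = 0.523824 > 0 → root in [1.160000, 1.240000]
step 4: m = 1.200000, f(m) = 0.204000 > 0 → root in [1.160000, 1.200000]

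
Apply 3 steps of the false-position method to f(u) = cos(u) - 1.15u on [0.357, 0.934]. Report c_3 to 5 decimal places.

0.67746

False-position update: c = (a·f(b) − b·f(a))/(f(b) − f(a)); replace the endpoint whose sign matches f(c).
f(0.357000) = 0.526399, f(0.934000) = -0.479477
step 1: c = 0.658958, f(c) = 0.032829 > 0 → new bracket [0.658958, 0.934000]
step 2: c = 0.676583, f(c) = 0.001646 > 0 → new bracket [0.676583, 0.934000]
step 3: c = 0.677464, f(c) = 0.000082 > 0 → new bracket [0.677464, 0.934000]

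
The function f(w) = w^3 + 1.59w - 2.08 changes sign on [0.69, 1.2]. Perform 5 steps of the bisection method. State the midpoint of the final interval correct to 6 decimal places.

0.873281

f(0.690000) = -0.654391, f(1.200000) = 1.556000 (opposite signs)
step 1: m = 0.945000, f(m) = 0.266459 > 0 → root in [0.690000, 0.945000]
step 2: m = 0.817500, f(m) = -0.233835 < 0 → root in [0.817500, 0.945000]
step 3: m = 0.881250, f(m) = 0.005568 > 0 → root in [0.817500, 0.881250]
step 4: m = 0.849375, f(m) = -0.116722 < 0 → root in [0.849375, 0.881250]
step 5: m = 0.865312, f(m) = -0.056237 < 0 → root in [0.865312, 0.881250]
Midpoint of [0.865312, 0.881250] = 0.873281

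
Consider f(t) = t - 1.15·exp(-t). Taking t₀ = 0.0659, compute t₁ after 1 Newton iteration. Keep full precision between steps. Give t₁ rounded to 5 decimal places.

0.55262

f'(t) = 1 + 1.15·exp(-t)
t_0 = 0.065900: f = -1.010758, f' = 2.076658 → t_1 = 0.065900 - (-1.010758)/(2.076658) = 0.552623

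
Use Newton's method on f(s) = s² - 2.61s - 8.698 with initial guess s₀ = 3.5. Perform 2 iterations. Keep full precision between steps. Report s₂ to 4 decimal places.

f'(s) = 2s - 2.61
s_0 = 3.500000: f = -5.583000, f' = 4.390000 → s_1 = 3.500000 - (-5.583000)/(4.390000) = 4.771754
s_1 = 4.771754: f = 1.617358, f' = 6.933508 → s_2 = 4.771754 - (1.617358)/(6.933508) = 4.538487

4.5385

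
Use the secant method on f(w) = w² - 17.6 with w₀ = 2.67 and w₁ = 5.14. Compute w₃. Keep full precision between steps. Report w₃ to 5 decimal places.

4.17619

f(w_0) = -10.471100, f(w_1) = 8.819600
w_2 = 5.140000 - (8.819600)·(5.140000 - 2.670000)/(8.819600 - (-10.471100)) = 4.010730; f(w_2) = -1.514046
w_3 = 4.010730 - (-1.514046)·(4.010730 - 5.140000)/(-1.514046 - (8.819600)) = 4.176186; f(w_3) = -0.159469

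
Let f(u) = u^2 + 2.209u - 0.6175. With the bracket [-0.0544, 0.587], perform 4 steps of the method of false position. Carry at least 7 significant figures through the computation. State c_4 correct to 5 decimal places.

0.25096

f(-0.054400) = -0.734710, f(0.587000) = 1.023752
step 1: c = 0.213586, f(c) = -0.100070 < 0 → new bracket [0.213586, 0.587000]
step 2: c = 0.246836, f(c) = -0.011311 < 0 → new bracket [0.246836, 0.587000]
step 3: c = 0.250553, f(c) = -0.001251 < 0 → new bracket [0.250553, 0.587000]
step 4: c = 0.250964, f(c) = -0.000138 < 0 → new bracket [0.250964, 0.587000]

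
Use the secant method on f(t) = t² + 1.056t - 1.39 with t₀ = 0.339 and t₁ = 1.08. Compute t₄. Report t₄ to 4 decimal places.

0.7639

Secant update: t_(k+1) = t_k − f(t_k)·(t_k − t_(k-1))/(f(t_k) − f(t_(k-1))).
f(t_0) = -0.917095, f(t_1) = 0.916880
t_2 = 1.080000 - (0.916880)·(1.080000 - 0.339000)/(0.916880 - (-0.917095)) = 0.709543; f(t_2) = -0.137270
t_3 = 0.709543 - (-0.137270)·(0.709543 - 1.080000)/(-0.137270 - (0.916880)) = 0.757784; f(t_3) = -0.015544
t_4 = 0.757784 - (-0.015544)·(0.757784 - 0.709543)/(-0.015544 - (-0.137270)) = 0.763944; f(t_4) = 0.000335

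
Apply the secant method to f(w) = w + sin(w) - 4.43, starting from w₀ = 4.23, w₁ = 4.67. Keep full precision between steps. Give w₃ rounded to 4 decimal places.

5.2000

f(w_0) = -1.085889, f(w_1) = -0.759102
w_2 = 4.670000 - (-0.759102)·(4.670000 - 4.230000)/(-0.759102 - (-1.085889)) = 5.692086; f(w_2) = 0.704811
w_3 = 5.692086 - (0.704811)·(5.692086 - 4.670000)/(0.704811 - (-0.759102)) = 5.199995; f(w_3) = -0.113462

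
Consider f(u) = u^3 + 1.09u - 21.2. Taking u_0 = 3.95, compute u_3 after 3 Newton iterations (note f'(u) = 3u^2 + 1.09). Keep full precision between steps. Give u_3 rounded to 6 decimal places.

2.637163

Newton update: u ← u − f(u)/f'(u).
u_0 = 3.950000: f = 44.735375, f' = 47.897500 → u_1 = 3.950000 - (44.735375)/(47.897500) = 3.016019
u_1 = 3.016019: f = 9.522275, f' = 28.379104 → u_2 = 3.016019 - (9.522275)/(28.379104) = 2.680480
u_2 = 2.680480: f = 0.980907, f' = 22.644924 → u_3 = 2.680480 - (0.980907)/(22.644924) = 2.637163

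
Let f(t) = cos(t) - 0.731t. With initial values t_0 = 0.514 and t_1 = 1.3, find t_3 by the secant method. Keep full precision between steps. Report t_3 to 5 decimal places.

0.87369

Secant update: t_(k+1) = t_k − f(t_k)·(t_k − t_(k-1))/(f(t_k) − f(t_(k-1))).
f(t_0) = 0.495051, f(t_1) = -0.682801
t_2 = 1.300000 - (-0.682801)·(1.300000 - 0.514000)/(-0.682801 - (0.495051)) = 0.844356; f(t_2) = 0.046989
t_3 = 0.844356 - (0.046989)·(0.844356 - 1.300000)/(0.046989 - (-0.682801)) = 0.873693; f(t_3) = 0.003329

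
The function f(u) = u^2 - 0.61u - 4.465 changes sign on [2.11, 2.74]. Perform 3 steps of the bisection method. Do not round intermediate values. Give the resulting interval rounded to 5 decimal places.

[2.42500, 2.50375]

f(2.110000) = -1.300000, f(2.740000) = 1.371200 (opposite signs)
step 1: m = 2.425000, f(m) = -0.063625 < 0 → root in [2.425000, 2.740000]
step 2: m = 2.582500, f(m) = 0.628981 > 0 → root in [2.425000, 2.582500]
step 3: m = 2.503750, f(m) = 0.276477 > 0 → root in [2.425000, 2.503750]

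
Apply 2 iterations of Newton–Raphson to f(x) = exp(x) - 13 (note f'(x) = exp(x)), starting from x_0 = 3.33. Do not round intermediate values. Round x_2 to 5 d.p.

2.58956

x_0 = 3.330000: f = 14.938342, f' = 27.938342 → x_1 = 3.330000 - (14.938342)/(27.938342) = 2.795310
x_1 = 2.795310: f = 3.367708, f' = 16.367708 → x_2 = 2.795310 - (3.367708)/(16.367708) = 2.589557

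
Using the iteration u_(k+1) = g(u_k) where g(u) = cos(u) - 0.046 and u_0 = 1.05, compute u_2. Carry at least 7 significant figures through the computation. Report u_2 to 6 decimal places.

u_1 = g(1.050000) = 0.451571
u_2 = g(0.451571) = 0.853763

0.853763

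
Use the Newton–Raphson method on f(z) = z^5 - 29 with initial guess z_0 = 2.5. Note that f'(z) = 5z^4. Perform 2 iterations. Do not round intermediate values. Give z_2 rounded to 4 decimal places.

z_0 = 2.500000: f = 68.656250, f' = 195.312500 → z_1 = 2.500000 - (68.656250)/(195.312500) = 2.148480
z_1 = 2.148480: f = 16.777975, f' = 106.535725 → z_2 = 2.148480 - (16.777975)/(106.535725) = 1.990993

1.9910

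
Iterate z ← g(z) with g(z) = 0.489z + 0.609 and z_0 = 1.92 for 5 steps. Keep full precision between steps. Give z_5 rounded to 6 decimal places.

1.212142

z_1 = g(1.920000) = 1.547880
z_2 = g(1.547880) = 1.365913
z_3 = g(1.365913) = 1.276932
z_4 = g(1.276932) = 1.233420
z_5 = g(1.233420) = 1.212142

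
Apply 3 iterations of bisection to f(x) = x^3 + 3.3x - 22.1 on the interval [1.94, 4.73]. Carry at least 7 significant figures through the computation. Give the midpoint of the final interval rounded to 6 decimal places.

2.463125

f(1.940000) = -8.396616, f(4.730000) = 99.332817 (opposite signs)
step 1: m = 3.335000, f(m) = 25.998120 > 0 → root in [1.940000, 3.335000]
step 2: m = 2.637500, f(m) = 4.951271 > 0 → root in [1.940000, 2.637500]
step 3: m = 2.288750, f(m) = -2.557791 < 0 → root in [2.288750, 2.637500]
Midpoint of [2.288750, 2.637500] = 2.463125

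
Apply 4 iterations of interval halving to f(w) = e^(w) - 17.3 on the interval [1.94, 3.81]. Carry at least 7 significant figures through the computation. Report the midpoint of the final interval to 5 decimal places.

f(1.940000) = -10.341249, f(3.810000) = 27.850439 (opposite signs)
step 1: m = 2.875000, f(m) = 0.425424 > 0 → root in [1.940000, 2.875000]
step 2: m = 2.407500, f(m) = -6.193839 < 0 → root in [2.407500, 2.875000]
step 3: m = 2.641250, f(m) = -3.269269 < 0 → root in [2.641250, 2.875000]
step 4: m = 2.758125, f(m) = -1.529754 < 0 → root in [2.758125, 2.875000]
Midpoint of [2.758125, 2.875000] = 2.816562

2.81656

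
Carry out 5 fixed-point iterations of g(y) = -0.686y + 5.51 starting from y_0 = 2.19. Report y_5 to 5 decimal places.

y_1 = g(2.190000) = 4.007660
y_2 = g(4.007660) = 2.760745
y_3 = g(2.760745) = 3.616129
y_4 = g(3.616129) = 3.029336
y_5 = g(3.029336) = 3.431876

3.43188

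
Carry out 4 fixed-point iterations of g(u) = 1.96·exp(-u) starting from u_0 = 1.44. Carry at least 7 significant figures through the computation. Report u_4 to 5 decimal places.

1.10644

u_1 = g(1.440000) = 0.464378
u_2 = g(0.464378) = 1.231910
u_3 = g(1.231910) = 0.571800
u_4 = g(0.571800) = 1.106436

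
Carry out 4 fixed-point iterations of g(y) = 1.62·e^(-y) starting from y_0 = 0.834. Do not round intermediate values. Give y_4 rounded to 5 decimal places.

y_1 = g(0.834000) = 0.703580
y_2 = g(0.703580) = 0.801593
y_3 = g(0.801593) = 0.726754
y_4 = g(0.726754) = 0.783231

0.78323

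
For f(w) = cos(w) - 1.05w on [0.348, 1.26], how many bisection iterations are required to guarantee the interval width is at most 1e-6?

20

Initial width b − a = 1.26 − 0.348 = 0.912000.
After n steps the width is (b−a)/2^n; need (b−a)/2^n ≤ 1e-6.
So n ≥ log₂(0.912000/1e-6) = log₂(912000.0000) ≈ 19.7987.
Hence n = 20.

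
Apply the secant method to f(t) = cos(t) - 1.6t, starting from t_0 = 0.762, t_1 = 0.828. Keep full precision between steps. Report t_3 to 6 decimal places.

Secant update: t_(k+1) = t_k − f(t_k)·(t_k − t_(k-1))/(f(t_k) − f(t_(k-1))).
f(t_0) = -0.495743, f(t_1) = -0.648450
t_2 = 0.828000 - (-0.648450)·(0.828000 - 0.762000)/(-0.648450 - (-0.495743)) = 0.547739; f(t_2) = -0.022678
t_3 = 0.547739 - (-0.022678)·(0.547739 - 0.828000)/(-0.022678 - (-0.648450)) = 0.537582; f(t_3) = -0.001182

0.537582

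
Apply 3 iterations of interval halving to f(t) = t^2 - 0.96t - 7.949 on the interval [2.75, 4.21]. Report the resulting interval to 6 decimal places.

[3.297500, 3.480000]

f(2.750000) = -3.026500, f(4.210000) = 5.733500 (opposite signs)
step 1: m = 3.480000, f(m) = 0.820600 > 0 → root in [2.750000, 3.480000]
step 2: m = 3.115000, f(m) = -1.236175 < 0 → root in [3.115000, 3.480000]
step 3: m = 3.297500, f(m) = -0.241094 < 0 → root in [3.297500, 3.480000]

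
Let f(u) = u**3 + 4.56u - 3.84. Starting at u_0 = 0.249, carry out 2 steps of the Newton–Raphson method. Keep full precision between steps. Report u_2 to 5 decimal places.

0.75128

Newton update: u ← u − f(u)/f'(u).
f'(u) = 3u**2 + 4.56
u_0 = 0.249000: f = -2.689122, f' = 4.746003 → u_1 = 0.249000 - (-2.689122)/(4.746003) = 0.815608
u_1 = 0.815608: f = 0.421726, f' = 6.555648 → u_2 = 0.815608 - (0.421726)/(6.555648) = 0.751277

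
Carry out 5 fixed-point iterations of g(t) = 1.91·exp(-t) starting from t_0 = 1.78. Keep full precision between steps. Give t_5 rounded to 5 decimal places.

0.58482

t_1 = g(1.780000) = 0.322099
t_2 = g(0.322099) = 1.384037
t_3 = g(1.384037) = 0.478579
t_4 = g(0.478579) = 1.183557
t_5 = g(1.183557) = 0.584819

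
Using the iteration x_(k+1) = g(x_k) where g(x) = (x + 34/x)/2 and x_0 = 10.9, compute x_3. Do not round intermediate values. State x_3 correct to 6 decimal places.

5.831780

x_1 = g(10.900000) = 7.009633
x_2 = g(7.009633) = 5.930050
x_3 = g(5.930050) = 5.831780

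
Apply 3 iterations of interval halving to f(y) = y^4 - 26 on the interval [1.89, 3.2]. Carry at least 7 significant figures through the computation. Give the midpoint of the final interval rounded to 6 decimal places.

f(1.890000) = -13.240102, f(3.200000) = 78.857600 (opposite signs)
step 1: m = 2.545000, f(m) = 15.951853 > 0 → root in [1.890000, 2.545000]
step 2: m = 2.217500, f(m) = -1.820099 < 0 → root in [2.217500, 2.545000]
step 3: m = 2.381250, f(m) = 6.152887 > 0 → root in [2.217500, 2.381250]
Midpoint of [2.217500, 2.381250] = 2.299375

2.299375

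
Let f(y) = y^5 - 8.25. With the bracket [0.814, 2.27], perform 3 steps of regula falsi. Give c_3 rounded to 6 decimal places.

1.277248

False-position update: c = (a·f(b) − b·f(a))/(f(b) − f(a)); replace the endpoint whose sign matches f(c).
f(0.814000) = -7.892627, f(2.270000) = 52.023899
step 1: c = 1.005795, f(c) = -7.220689 < 0 → new bracket [1.005795, 2.270000]
step 2: c = 1.159875, f(c) = -6.150789 < 0 → new bracket [1.159875, 2.270000]
step 3: c = 1.277248, f(c) = -4.850802 < 0 → new bracket [1.277248, 2.270000]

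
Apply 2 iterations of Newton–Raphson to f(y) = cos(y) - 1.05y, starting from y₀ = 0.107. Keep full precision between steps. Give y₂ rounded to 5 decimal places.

0.72188

f'(y) = -sin(y) - 1.05
y_0 = 0.107000: f = 0.881931, f' = -1.156796 → y_1 = 0.107000 - (0.881931)/(-1.156796) = 0.869391
y_1 = 0.869391: f = -0.267569, f' = -1.813936 → y_2 = 0.869391 - (-0.267569)/(-1.813936) = 0.721884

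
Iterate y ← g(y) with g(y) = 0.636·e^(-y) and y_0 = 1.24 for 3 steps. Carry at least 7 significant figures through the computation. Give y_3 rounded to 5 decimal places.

y_1 = g(1.240000) = 0.184048
y_2 = g(0.184048) = 0.529086
y_3 = g(0.529086) = 0.374695

0.37470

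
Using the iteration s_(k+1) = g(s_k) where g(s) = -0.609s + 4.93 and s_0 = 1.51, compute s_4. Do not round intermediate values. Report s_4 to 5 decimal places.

2.85026

s_1 = g(1.510000) = 4.010410
s_2 = g(4.010410) = 2.487660
s_3 = g(2.487660) = 3.415015
s_4 = g(3.415015) = 2.850256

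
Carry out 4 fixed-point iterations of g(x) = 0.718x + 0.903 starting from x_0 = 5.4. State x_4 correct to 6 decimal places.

3.786245

x_1 = g(5.400000) = 4.780200
x_2 = g(4.780200) = 4.335184
x_3 = g(4.335184) = 4.015662
x_4 = g(4.015662) = 3.786245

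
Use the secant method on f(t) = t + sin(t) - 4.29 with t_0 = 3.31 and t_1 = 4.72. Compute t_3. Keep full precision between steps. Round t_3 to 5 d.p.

5.07717

Secant update: t_(k+1) = t_k − f(t_k)·(t_k − t_(k-1))/(f(t_k) − f(t_(k-1))).
f(t_0) = -1.147612, f(t_1) = -0.569971
t_2 = 4.720000 - (-0.569971)·(4.720000 - 3.310000)/(-0.569971 - (-1.147612)) = 6.111277; f(t_2) = 1.650214
t_3 = 6.111277 - (1.650214)·(6.111277 - 4.720000)/(1.650214 - (-0.569971)) = 5.077172; f(t_3) = -0.147029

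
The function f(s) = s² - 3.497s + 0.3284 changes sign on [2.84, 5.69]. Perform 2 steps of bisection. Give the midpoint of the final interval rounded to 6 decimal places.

f(2.840000) = -1.537480, f(5.690000) = 12.806570 (opposite signs)
step 1: m = 4.265000, f(m) = 3.603920 > 0 → root in [2.840000, 4.265000]
step 2: m = 3.552500, f(m) = 0.525564 > 0 → root in [2.840000, 3.552500]
Midpoint of [2.840000, 3.552500] = 3.196250

3.196250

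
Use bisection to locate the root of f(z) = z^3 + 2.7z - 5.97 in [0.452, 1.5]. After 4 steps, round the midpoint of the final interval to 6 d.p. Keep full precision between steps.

f(0.452000) = -4.657255, f(1.500000) = 1.455000 (opposite signs)
step 1: m = 0.976000, f(m) = -2.405086 < 0 → root in [0.976000, 1.500000]
step 2: m = 1.238000, f(m) = -0.729987 < 0 → root in [1.238000, 1.500000]
step 3: m = 1.369000, f(m) = 0.292026 > 0 → root in [1.238000, 1.369000]
step 4: m = 1.303500, f(m) = -0.235757 < 0 → root in [1.303500, 1.369000]
Midpoint of [1.303500, 1.369000] = 1.336250

1.336250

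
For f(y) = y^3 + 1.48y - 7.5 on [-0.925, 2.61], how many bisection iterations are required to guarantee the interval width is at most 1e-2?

Initial width b − a = 2.61 − -0.925 = 3.535000.
After n steps the width is (b−a)/2^n; need (b−a)/2^n ≤ 1e-2.
So n ≥ log₂(3.535000/1e-2) = log₂(353.5000) ≈ 8.4656.
Hence n = 9.

9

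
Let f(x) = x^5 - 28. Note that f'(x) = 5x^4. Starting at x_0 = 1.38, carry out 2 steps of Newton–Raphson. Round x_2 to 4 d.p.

x_0 = 1.380000: f = -22.995100, f' = 18.133697 → x_1 = 1.380000 - (-22.995100)/(18.133697) = 2.648087
x_1 = 2.648087: f = 102.214995, f' = 245.866185 → x_2 = 2.648087 - (102.214995)/(245.866185) = 2.232352

2.2324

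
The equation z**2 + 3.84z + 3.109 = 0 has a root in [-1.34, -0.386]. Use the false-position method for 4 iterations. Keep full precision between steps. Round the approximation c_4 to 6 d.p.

f(-1.340000) = -0.241000, f(-0.386000) = 1.775756
step 1: c = -1.225998, f(c) = -0.095761 < 0 → new bracket [-1.225998, -0.386000]
step 2: c = -1.183017, f(c) = -0.034256 < 0 → new bracket [-1.183017, -0.386000]
step 3: c = -1.167933, f(c) = -0.011795 < 0 → new bracket [-1.167933, -0.386000]
step 4: c = -1.162773, f(c) = -0.004008 < 0 → new bracket [-1.162773, -0.386000]

-1.162773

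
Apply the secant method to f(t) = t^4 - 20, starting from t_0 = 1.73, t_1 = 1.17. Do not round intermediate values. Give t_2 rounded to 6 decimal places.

2.602983

f(t_0) = -11.042550, f(t_1) = -18.126113
t_2 = 1.170000 - (-18.126113)·(1.170000 - 1.730000)/(-18.126113 - (-11.042550)) = 2.602983; f(t_2) = 25.907653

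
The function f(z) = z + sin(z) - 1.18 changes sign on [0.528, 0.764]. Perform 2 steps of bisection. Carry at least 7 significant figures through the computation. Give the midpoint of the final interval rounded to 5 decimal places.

f(0.528000) = -0.148193, f(0.764000) = 0.275815 (opposite signs)
step 1: m = 0.646000, f(m) = 0.067997 > 0 → root in [0.528000, 0.646000]
step 2: m = 0.587000, f(m) = -0.039134 < 0 → root in [0.587000, 0.646000]
Midpoint of [0.587000, 0.646000] = 0.616500

0.61650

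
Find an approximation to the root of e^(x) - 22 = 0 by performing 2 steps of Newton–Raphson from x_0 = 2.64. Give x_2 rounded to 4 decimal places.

3.0978

f'(x) = e^(x)
x_0 = 2.640000: f = -7.986796, f' = 14.013204 → x_1 = 2.640000 - (-7.986796)/(14.013204) = 3.209948
x_1 = 3.209948: f = 2.777796, f' = 24.777796 → x_2 = 3.209948 - (2.777796)/(24.777796) = 3.097840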